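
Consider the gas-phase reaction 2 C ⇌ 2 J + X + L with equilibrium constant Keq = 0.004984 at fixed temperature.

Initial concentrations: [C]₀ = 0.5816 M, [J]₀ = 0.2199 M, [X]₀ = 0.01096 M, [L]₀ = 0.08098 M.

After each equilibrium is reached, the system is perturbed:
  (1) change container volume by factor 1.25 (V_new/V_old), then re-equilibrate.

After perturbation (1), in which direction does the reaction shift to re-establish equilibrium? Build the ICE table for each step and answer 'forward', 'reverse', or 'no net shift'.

Direction: forward

Q₀ = 1.2688e-04 vs Keq = 0.004984 ⇒ Q<K, forward
Step 1:
                   C          J          X          L
  Initial     0.5816     0.2199    0.01096    0.08098
  Change      -0.116      0.116    0.05798    0.05798
  Equil       0.4656     0.3359    0.06894      0.139
  solve Keq expr → x = 0.05798; check Q = 0.004984
Then change container volume by factor 1.25 (V_new/V_old).
Step 2:
                   C          J          X          L
  Initial     0.3725     0.2687    0.05515     0.1112
  Change    -0.01753    0.01753   0.008767   0.008767
  Equil        0.355     0.2862    0.06392     0.1199
  solve Keq expr → x = 0.008767; check Q = 0.004984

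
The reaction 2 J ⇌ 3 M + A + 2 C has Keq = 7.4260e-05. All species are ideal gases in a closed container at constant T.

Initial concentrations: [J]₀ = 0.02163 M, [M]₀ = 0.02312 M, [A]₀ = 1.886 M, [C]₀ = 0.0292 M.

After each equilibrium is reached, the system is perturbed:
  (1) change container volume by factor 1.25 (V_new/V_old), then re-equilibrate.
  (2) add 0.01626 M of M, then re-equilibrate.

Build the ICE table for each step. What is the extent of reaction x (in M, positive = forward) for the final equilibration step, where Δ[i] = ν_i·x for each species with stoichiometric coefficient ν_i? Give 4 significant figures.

Q₀ = 4.2477e-05 vs Keq = 7.4260e-05 ⇒ Q<K, forward
Step 1:
                    J           M           A           C
  Initial     0.02163     0.02312       1.886      0.0292
  Change    -0.001604    0.002407  8.0218e-04    0.001604
  Equil       0.02003     0.02553       1.887      0.0308
  solve Keq expr → x = 8.0218e-04; check Q = 7.4260e-05
Then change container volume by factor 1.25 (V_new/V_old).
Step 2:
                    J           M           A           C
  Initial     0.01602     0.02042       1.509     0.02464
  Change    -0.002141    0.003212    0.001071    0.002141
  Equil       0.01388     0.02363       1.511     0.02678
  solve Keq expr → x = 0.001071; check Q = 7.4260e-05
Then add 0.01626 M of M.
Step 3:
                    J           M           A           C
  Initial     0.01388     0.03989       1.511     0.02678
  Change     0.004749   -0.007124   -0.002375   -0.004749
  Equil       0.01863     0.03277       1.508     0.02204
  solve Keq expr → x = -0.002375; check Q = 7.4260e-05

x = -0.002375 M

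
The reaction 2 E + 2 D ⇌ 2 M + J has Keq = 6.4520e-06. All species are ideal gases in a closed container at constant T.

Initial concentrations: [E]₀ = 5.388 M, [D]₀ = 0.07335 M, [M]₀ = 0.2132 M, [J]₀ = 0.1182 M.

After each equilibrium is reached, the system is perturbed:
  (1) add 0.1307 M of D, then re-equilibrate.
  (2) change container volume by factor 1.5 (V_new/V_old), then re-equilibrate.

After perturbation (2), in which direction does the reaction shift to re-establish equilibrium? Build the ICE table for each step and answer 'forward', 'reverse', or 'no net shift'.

Direction: reverse

Q₀ = 0.0344 vs Keq = 6.4520e-06 ⇒ Q>K, reverse
Step 1:
                    E           D           M           J
  init          5.388     0.07335      0.2132      0.1182
  Δ             0.189       0.189      -0.189    -0.09452
  eq            5.577      0.2624     0.02416     0.02368
  solve Keq expr → x = -0.09452; check Q = 6.4520e-06
Then add 0.1307 M of D.
Step 2:
                    E           D           M           J
  init          5.577      0.3931     0.02416     0.02368
  Δ         -0.008424   -0.008424    0.008424    0.004212
  eq            5.569      0.3847     0.03258     0.02789
  solve Keq expr → x = 0.004212; check Q = 6.4520e-06
Then change container volume by factor 1.5 (V_new/V_old).
Step 3:
                    E           D           M           J
  init          3.712      0.2564     0.02172     0.01859
  Δ          0.002994    0.002994   -0.002994   -0.001497
  eq            3.715      0.2594     0.01873      0.0171
  solve Keq expr → x = -0.001497; check Q = 6.4520e-06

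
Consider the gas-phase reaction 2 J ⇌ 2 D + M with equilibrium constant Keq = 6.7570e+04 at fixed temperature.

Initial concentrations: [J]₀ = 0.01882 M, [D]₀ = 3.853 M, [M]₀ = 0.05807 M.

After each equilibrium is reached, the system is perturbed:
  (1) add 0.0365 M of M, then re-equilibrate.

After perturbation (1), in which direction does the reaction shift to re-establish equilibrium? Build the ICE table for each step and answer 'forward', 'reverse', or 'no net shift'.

Direction: reverse

Q₀ = 2434 vs Keq = 6.7570e+04 ⇒ Q<K, forward
Step 1:
                  J         D         M
  I         0.01882     3.853   0.05807
  C        -0.01501   0.01501  0.007505
  E         0.00381     3.868   0.06557
  solve Keq expr → x = 0.007505; check Q = 6.7570e+04
Then add 0.0365 M of M.
Step 2:
                  J         D         M
  I         0.00381     3.868    0.1021
  C       9.3164e-04 -9.3164e-04 -4.6582e-04
  E        0.004742     3.867    0.1016
  solve Keq expr → x = -4.6582e-04; check Q = 6.7570e+04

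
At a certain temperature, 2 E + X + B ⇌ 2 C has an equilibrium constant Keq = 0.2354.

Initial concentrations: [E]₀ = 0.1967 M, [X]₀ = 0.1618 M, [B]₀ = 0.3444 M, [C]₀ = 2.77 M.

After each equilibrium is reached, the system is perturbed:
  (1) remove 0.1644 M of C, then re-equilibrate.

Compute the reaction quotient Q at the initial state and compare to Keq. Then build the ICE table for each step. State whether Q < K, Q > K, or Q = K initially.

Q₀ = 3559 vs Keq = 0.2354 ⇒ Q>K, reverse
Step 1:
                    E           X           B           C
  I            0.1967      0.1618      0.3444        2.77
  C             1.729      0.8646      0.8646      -1.729
  E             1.926       1.026       1.209       1.041
  solve Keq expr → x = -0.8646; check Q = 0.2354
Then remove 0.1644 M of C.
Step 2:
                    E           X           B           C
  I             1.926       1.026       1.209      0.8764
  C          -0.08265    -0.04132    -0.04132     0.08265
  E             1.843      0.9851       1.168      0.9591
  solve Keq expr → x = 0.04132; check Q = 0.2354

Q₀ = 3559; Q > K (proceeds reverse)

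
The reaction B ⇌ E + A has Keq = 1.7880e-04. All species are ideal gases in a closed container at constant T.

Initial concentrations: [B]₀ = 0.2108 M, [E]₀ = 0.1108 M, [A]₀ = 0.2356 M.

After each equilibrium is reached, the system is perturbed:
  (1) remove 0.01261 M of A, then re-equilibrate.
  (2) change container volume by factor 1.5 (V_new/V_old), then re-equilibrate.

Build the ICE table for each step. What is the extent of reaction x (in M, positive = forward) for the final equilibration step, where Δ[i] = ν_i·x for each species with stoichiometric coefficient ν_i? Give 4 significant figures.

x = 1.6827e-04 M

Q₀ = 0.1238 vs Keq = 1.7880e-04 ⇒ Q>K, reverse
Step 1:
                   B          E          A
  Initial     0.2108     0.1108     0.2356
  Change      0.1103    -0.1103    -0.1103
  Equil       0.3211 4.5841e-04     0.1253
  solve Keq expr → x = -0.1103; check Q = 1.7880e-04
Then remove 0.01261 M of A.
Step 2:
                   B          E          A
  Initial     0.3211 4.5841e-04     0.1126
  Change  -5.1004e-05 5.1004e-05 5.1004e-05
  Equil       0.3211 5.0942e-04     0.1127
  solve Keq expr → x = 5.1004e-05; check Q = 1.7880e-04
Then change container volume by factor 1.5 (V_new/V_old).
Step 3:
                   B          E          A
  Initial     0.2141 3.3961e-04    0.07513
  Change  -1.6827e-04 1.6827e-04 1.6827e-04
  Equil       0.2139 5.0788e-04     0.0753
  solve Keq expr → x = 1.6827e-04; check Q = 1.7880e-04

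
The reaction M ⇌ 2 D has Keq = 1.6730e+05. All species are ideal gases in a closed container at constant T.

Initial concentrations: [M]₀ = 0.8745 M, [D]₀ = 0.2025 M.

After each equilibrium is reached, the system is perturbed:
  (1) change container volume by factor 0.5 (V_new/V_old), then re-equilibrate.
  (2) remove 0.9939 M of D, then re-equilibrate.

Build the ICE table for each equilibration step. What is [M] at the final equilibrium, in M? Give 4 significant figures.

Q₀ = 0.04689 vs Keq = 1.6730e+05 ⇒ Q<K, forward
Step 1:
                    M           D
  Initial      0.8745      0.2025
  Change      -0.8745       1.749
  Equil    2.2763e-05       1.951
  solve Keq expr → x = 0.8745; check Q = 1.6730e+05
Then change container volume by factor 0.5 (V_new/V_old).
Step 2:
                    M           D
  Initial  4.5525e-05       3.903
  Change   4.5521e-05 -9.1042e-05
  Equil    9.1046e-05       3.903
  solve Keq expr → x = -4.5521e-05; check Q = 1.6730e+05
Then remove 0.9939 M of D.
Step 3:
                    M           D
  Initial  9.1046e-05       2.909
  Change  -4.0465e-05  8.0929e-05
  Equil    5.0581e-05       2.909
  solve Keq expr → x = 4.0465e-05; check Q = 1.6730e+05

[M]_eq = 5.0581e-05 M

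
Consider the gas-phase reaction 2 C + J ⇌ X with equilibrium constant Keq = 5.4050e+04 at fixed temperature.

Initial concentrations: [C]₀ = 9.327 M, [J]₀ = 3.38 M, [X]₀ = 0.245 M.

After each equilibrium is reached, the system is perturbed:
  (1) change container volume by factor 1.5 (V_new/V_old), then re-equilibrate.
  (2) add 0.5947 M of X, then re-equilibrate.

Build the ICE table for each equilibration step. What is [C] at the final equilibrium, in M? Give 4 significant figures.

Q₀ = 8.3323e-04 vs Keq = 5.4050e+04 ⇒ Q<K, forward
Step 1:
                  C         J         X
  init        9.327      3.38     0.245
  Δ           -6.76     -3.38      3.38
  eq          2.567 1.0178e-05     3.625
  solve Keq expr → x = 3.38; check Q = 5.4050e+04
Then change container volume by factor 1.5 (V_new/V_old).
Step 2:
                  C         J         X
  init        1.711 6.7852e-06     2.417
  Δ       1.6962e-05 8.4811e-06 -8.4811e-06
  eq          1.711 1.5266e-05     2.417
  solve Keq expr → x = -8.4811e-06; check Q = 5.4050e+04
Then add 0.5947 M of X.
Step 3:
                  C         J         X
  init        1.711 1.5266e-05     3.011
  Δ       7.5132e-06 3.7566e-06 -3.7566e-06
  eq          1.711 1.9023e-05     3.011
  solve Keq expr → x = -3.7566e-06; check Q = 5.4050e+04

[C]_eq = 1.711 M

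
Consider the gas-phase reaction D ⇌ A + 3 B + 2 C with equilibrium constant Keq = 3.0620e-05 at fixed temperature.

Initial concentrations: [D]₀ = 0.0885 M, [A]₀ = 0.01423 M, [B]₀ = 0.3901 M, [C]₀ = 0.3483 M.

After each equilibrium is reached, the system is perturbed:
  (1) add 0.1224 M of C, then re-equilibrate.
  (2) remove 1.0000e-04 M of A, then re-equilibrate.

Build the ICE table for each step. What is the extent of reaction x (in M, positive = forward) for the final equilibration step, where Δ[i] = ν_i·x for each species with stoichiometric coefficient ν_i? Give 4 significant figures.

Q₀ = 0.001158 vs Keq = 3.0620e-05 ⇒ Q>K, reverse
Step 1:
                   D          A          B          C
  init        0.0885    0.01423     0.3901     0.3483
  Δ          0.01352   -0.01352   -0.04056   -0.02704
  eq           0.102 7.0878e-04     0.3495     0.3213
  solve Keq expr → x = -0.01352; check Q = 3.0620e-05
Then add 0.1224 M of C.
Step 2:
                   D          A          B          C
  init         0.102 7.0878e-04     0.3495     0.4437
  Δ       3.3160e-04 -3.3160e-04 -9.9481e-04 -6.6321e-04
  eq          0.1024 3.7718e-04     0.3485      0.443
  solve Keq expr → x = -3.3160e-04; check Q = 3.0620e-05
Then remove 1.0000e-04 M of A.
Step 3:
                   D          A          B          C
  init        0.1024 2.7718e-04     0.3485      0.443
  Δ       -9.8349e-05 9.8349e-05 2.9505e-04 1.9670e-04
  eq          0.1023 3.7553e-04     0.3488     0.4432
  solve Keq expr → x = 9.8349e-05; check Q = 3.0620e-05

x = 9.8349e-05 M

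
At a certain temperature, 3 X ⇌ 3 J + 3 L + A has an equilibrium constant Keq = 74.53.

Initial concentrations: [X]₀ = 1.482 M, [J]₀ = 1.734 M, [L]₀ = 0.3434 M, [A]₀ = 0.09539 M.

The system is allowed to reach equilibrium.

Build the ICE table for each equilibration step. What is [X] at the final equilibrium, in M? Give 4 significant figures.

[X]_eq = 0.5761 M

Q₀ = 0.006187 vs Keq = 74.53 ⇒ Q<K, forward
Step 1:
                    X           J           L           A
  Initial       1.482       1.734      0.3434     0.09539
  Change      -0.9059      0.9059      0.9059       0.302
  Equil        0.5761        2.64       1.249      0.3973
  solve Keq expr → x = 0.302; check Q = 74.53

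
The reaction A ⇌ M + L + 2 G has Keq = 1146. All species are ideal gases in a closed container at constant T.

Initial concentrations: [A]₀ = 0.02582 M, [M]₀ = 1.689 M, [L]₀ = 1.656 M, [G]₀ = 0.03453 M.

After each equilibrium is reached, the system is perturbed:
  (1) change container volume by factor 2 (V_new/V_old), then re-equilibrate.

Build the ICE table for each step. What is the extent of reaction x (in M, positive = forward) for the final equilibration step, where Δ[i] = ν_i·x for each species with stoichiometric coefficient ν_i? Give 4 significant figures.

Q₀ = 0.1292 vs Keq = 1146 ⇒ Q<K, forward
Step 1:
                  A         M         L         G
  Initial   0.02582     1.689     1.656   0.03453
  Change    -0.0258    0.0258    0.0258    0.0516
  Equil   1.8670e-05     1.715     1.682   0.08613
  solve Keq expr → x = 0.0258; check Q = 1146
Then change container volume by factor 2 (V_new/V_old).
Step 2:
                  A         M         L         G
  Initial 9.3349e-06    0.8574    0.8409   0.04307
  Change  -8.1671e-06 8.1671e-06 8.1671e-06 1.6334e-05
  Equil   1.1678e-06    0.8574    0.8409   0.04308
  solve Keq expr → x = 8.1671e-06; check Q = 1146

x = 8.1671e-06 M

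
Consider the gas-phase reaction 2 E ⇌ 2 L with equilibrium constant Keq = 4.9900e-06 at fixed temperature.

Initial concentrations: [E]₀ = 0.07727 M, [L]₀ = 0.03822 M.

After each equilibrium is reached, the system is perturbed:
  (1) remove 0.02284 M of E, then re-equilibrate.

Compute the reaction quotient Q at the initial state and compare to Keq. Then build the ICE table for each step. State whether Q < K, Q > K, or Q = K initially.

Q₀ = 0.2447; Q > K (proceeds reverse)

Q₀ = 0.2447 vs Keq = 4.9900e-06 ⇒ Q>K, reverse
Step 1:
                   E          L
  Initial    0.07727    0.03822
  Change     0.03796   -0.03796
  Equil       0.1152 2.5741e-04
  solve Keq expr → x = -0.01898; check Q = 4.9900e-06
Then remove 0.02284 M of E.
Step 2:
                   E          L
  Initial    0.09239 2.5741e-04
  Change  5.0907e-05 -5.0907e-05
  Equil      0.09244 2.0650e-04
  solve Keq expr → x = -2.5453e-05; check Q = 4.9900e-06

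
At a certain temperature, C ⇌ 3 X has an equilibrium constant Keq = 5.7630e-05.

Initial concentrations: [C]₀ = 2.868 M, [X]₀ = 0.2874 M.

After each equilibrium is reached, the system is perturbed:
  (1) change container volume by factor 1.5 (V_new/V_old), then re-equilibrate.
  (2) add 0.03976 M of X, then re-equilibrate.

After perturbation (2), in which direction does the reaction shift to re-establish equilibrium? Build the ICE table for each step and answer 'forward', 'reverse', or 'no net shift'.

Direction: reverse

Q₀ = 0.008277 vs Keq = 5.7630e-05 ⇒ Q>K, reverse
Step 1:
                    C           X
  I             2.868      0.2874
  C           0.07734      -0.232
  E             2.945     0.05537
  solve Keq expr → x = -0.07734; check Q = 5.7630e-05
Then change container volume by factor 1.5 (V_new/V_old).
Step 2:
                    C           X
  I             1.964     0.03691
  C         -0.003808     0.01143
  E              1.96     0.04834
  solve Keq expr → x = 0.003808; check Q = 5.7630e-05
Then add 0.03976 M of X.
Step 3:
                    C           X
  I              1.96      0.0881
  C           0.01322    -0.03965
  E             1.973     0.04845
  solve Keq expr → x = -0.01322; check Q = 5.7630e-05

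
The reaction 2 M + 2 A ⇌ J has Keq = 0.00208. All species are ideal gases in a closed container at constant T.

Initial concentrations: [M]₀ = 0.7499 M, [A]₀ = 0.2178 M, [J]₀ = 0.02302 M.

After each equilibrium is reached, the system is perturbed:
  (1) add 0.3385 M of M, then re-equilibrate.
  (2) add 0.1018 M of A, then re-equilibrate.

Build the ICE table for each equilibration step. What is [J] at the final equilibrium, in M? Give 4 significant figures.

Q₀ = 0.8629 vs Keq = 0.00208 ⇒ Q>K, reverse
Step 1:
                    M           A           J
  init         0.7499      0.2178     0.02302
  Δ           0.04586     0.04586    -0.02293
  eq           0.7958      0.2637  9.1559e-05
  solve Keq expr → x = -0.02293; check Q = 0.00208
Then add 0.3385 M of M.
Step 2:
                    M           A           J
  init          1.134      0.2637  9.1559e-05
  Δ       -1.8827e-04 -1.8827e-04  9.4136e-05
  eq            1.134      0.2635  1.8569e-04
  solve Keq expr → x = 9.4136e-05; check Q = 0.00208
Then add 0.1018 M of A.
Step 3:
                    M           A           J
  init          1.134      0.3653  1.8569e-04
  Δ       -3.4068e-04 -3.4068e-04  1.7034e-04
  eq            1.134      0.3649  3.5604e-04
  solve Keq expr → x = 1.7034e-04; check Q = 0.00208

[J]_eq = 3.5604e-04 M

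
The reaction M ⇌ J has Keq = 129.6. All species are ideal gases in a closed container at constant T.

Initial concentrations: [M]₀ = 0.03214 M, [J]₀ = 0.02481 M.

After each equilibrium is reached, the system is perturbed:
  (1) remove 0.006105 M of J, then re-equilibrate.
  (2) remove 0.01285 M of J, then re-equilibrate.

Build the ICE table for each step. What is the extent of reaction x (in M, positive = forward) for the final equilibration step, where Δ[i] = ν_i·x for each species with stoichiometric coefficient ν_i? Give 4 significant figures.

x = 9.8392e-05 M

Q₀ = 0.7719 vs Keq = 129.6 ⇒ Q<K, forward
Step 1:
                  M         J
  init      0.03214   0.02481
  Δ         -0.0317    0.0317
  eq      4.3606e-04   0.05651
  solve Keq expr → x = 0.0317; check Q = 129.6
Then remove 0.006105 M of J.
Step 2:
                  M         J
  init    4.3606e-04   0.05041
  Δ       -4.6746e-05 4.6746e-05
  eq      3.8932e-04   0.05046
  solve Keq expr → x = 4.6746e-05; check Q = 129.6
Then remove 0.01285 M of J.
Step 3:
                  M         J
  init    3.8932e-04   0.03761
  Δ       -9.8392e-05 9.8392e-05
  eq      2.9093e-04    0.0377
  solve Keq expr → x = 9.8392e-05; check Q = 129.6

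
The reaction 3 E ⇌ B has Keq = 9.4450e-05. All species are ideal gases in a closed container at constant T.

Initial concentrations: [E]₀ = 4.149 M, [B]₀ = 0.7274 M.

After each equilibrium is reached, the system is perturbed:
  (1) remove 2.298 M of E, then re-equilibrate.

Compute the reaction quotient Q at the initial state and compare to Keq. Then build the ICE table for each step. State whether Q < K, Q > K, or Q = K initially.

Q₀ = 0.01018 vs Keq = 9.4450e-05 ⇒ Q>K, reverse
Step 1:
                  E         B
  init        4.149    0.7274
  Δ           2.113   -0.7042
  eq          6.262   0.02319
  solve Keq expr → x = -0.7042; check Q = 9.4450e-05
Then remove 2.298 M of E.
Step 2:
                  E         B
  init        3.964   0.02319
  Δ         0.05123  -0.01708
  eq          4.015  0.006112
  solve Keq expr → x = -0.01708; check Q = 9.4450e-05

Q₀ = 0.01018; Q > K (proceeds reverse)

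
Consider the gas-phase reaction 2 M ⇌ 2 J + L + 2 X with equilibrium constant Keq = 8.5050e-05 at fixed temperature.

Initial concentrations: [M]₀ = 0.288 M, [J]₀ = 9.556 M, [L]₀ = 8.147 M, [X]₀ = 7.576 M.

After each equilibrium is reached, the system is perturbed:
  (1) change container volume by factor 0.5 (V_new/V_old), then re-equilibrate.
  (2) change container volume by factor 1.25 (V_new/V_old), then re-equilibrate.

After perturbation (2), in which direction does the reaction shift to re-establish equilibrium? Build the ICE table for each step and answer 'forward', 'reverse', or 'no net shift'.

Q₀ = 5.1481e+05 vs Keq = 8.5050e-05 ⇒ Q>K, reverse
Step 1:
                  M         J         L         X
  init        0.288     9.556     8.147     7.576
  Δ           7.559    -7.559    -3.779    -7.559
  eq          7.847     1.997     4.368   0.01734
  solve Keq expr → x = -3.779; check Q = 8.5050e-05
Then change container volume by factor 0.5 (V_new/V_old).
Step 2:
                  M         J         L         X
  init        15.69     3.995     8.735   0.03467
  Δ         0.02232  -0.02232  -0.01116  -0.02232
  eq          15.72     3.972     8.724   0.01235
  solve Keq expr → x = -0.01116; check Q = 8.5050e-05
Then change container volume by factor 1.25 (V_new/V_old).
Step 3:
                  M         J         L         X
  init        12.57     3.178     6.979  0.009882
  Δ       -0.003905  0.003905  0.001953  0.003905
  eq          12.57     3.182     6.981   0.01379
  solve Keq expr → x = 0.001953; check Q = 8.5050e-05

Direction: forward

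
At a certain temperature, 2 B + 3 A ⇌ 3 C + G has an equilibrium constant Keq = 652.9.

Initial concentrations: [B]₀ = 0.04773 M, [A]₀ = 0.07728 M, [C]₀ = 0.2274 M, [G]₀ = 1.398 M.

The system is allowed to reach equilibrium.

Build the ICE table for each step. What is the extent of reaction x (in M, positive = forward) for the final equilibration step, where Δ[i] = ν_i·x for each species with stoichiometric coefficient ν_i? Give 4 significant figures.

Q₀ = 1.5635e+04 vs Keq = 652.9 ⇒ Q>K, reverse
Step 1:
                    B           A           C           G
  I           0.04773     0.07728      0.2274       1.398
  C           0.03174     0.04761    -0.04761    -0.01587
  E           0.07947      0.1249      0.1798       1.382
  solve Keq expr → x = -0.01587; check Q = 652.9

x = -0.01587 M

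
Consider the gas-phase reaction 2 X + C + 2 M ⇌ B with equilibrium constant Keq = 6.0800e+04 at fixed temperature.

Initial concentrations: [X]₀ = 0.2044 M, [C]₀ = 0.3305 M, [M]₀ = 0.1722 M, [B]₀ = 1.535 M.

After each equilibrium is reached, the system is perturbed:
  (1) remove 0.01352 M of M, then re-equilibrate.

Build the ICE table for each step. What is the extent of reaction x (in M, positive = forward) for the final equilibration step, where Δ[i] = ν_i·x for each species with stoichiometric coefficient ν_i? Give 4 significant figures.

Q₀ = 3749 vs Keq = 6.0800e+04 ⇒ Q<K, forward
Step 1:
                  X         C         M         B
  Initial    0.2044    0.3305    0.1722     1.535
  Change   -0.08934  -0.04467  -0.08934   0.04467
  Equil      0.1151    0.2858   0.08286      1.58
  solve Keq expr → x = 0.04467; check Q = 6.0800e+04
Then remove 0.01352 M of M.
Step 2:
                  X         C         M         B
  Initial    0.1151    0.2858   0.06934      1.58
  Change   0.007706  0.003853  0.007706 -0.003853
  Equil      0.1228    0.2897   0.07705     1.576
  solve Keq expr → x = -0.003853; check Q = 6.0800e+04

x = -0.003853 M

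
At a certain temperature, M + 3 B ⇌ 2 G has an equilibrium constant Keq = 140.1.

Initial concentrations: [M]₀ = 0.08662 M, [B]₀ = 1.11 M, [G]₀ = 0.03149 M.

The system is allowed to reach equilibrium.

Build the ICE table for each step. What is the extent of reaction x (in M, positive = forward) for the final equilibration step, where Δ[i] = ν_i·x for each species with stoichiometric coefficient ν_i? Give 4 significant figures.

x = 0.08614 M

Q₀ = 0.008371 vs Keq = 140.1 ⇒ Q<K, forward
Step 1:
                   M          B          G
  init       0.08662       1.11    0.03149
  Δ         -0.08614    -0.2584     0.1723
  eq      4.7992e-04     0.8516     0.2038
  solve Keq expr → x = 0.08614; check Q = 140.1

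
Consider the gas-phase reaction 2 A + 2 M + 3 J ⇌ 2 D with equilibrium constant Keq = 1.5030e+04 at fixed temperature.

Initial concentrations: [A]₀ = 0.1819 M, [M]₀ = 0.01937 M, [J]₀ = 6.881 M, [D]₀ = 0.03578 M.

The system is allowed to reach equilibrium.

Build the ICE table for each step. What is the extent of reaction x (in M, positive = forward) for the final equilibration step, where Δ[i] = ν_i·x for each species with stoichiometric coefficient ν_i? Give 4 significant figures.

x = 0.009608 M

Q₀ = 0.3165 vs Keq = 1.5030e+04 ⇒ Q<K, forward
Step 1:
                   A          M          J          D
  I           0.1819    0.01937      6.881    0.03578
  C         -0.01922   -0.01922   -0.02882    0.01922
  E           0.1627 1.5373e-04      6.852      0.055
  solve Keq expr → x = 0.009608; check Q = 1.5030e+04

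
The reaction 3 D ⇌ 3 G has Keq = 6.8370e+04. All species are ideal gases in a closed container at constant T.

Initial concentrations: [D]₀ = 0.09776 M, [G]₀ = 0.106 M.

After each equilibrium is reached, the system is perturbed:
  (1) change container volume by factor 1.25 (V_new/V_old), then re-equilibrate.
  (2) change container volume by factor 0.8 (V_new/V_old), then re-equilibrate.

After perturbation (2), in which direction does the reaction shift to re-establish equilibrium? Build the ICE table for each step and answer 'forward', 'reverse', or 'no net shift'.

Q₀ = 1.275 vs Keq = 6.8370e+04 ⇒ Q<K, forward
Step 1:
                    D           G
  Initial     0.09776       0.106
  Change      -0.0929      0.0929
  Equil      0.004864      0.1989
  solve Keq expr → x = 0.03097; check Q = 6.8370e+04
Then change container volume by factor 1.25 (V_new/V_old).
Step 2:
                    D           G
  Initial    0.003891      0.1591
  Change            0           0
  Equil      0.003891      0.1591
  solve Keq expr → x = 0; check Q = 6.8370e+04
Then change container volume by factor 0.8 (V_new/V_old).
Step 3:
                    D           G
  Initial    0.004864      0.1989
  Change            0           0
  Equil      0.004864      0.1989
  solve Keq expr → x = 0; check Q = 6.8370e+04

Direction: no net shift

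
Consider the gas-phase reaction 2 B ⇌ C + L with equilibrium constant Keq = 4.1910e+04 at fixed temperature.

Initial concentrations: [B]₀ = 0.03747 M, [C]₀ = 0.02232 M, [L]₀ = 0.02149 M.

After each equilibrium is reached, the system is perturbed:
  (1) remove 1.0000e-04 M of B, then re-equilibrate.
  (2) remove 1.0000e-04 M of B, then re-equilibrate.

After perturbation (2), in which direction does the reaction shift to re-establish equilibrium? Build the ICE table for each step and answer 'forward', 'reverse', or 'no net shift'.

Q₀ = 0.3416 vs Keq = 4.1910e+04 ⇒ Q<K, forward
Step 1:
                   B          C          L
  init       0.03747    0.02232    0.02149
  Δ         -0.03727    0.01864    0.01864
  eq      1.9802e-04    0.04096    0.04013
  solve Keq expr → x = 0.01864; check Q = 4.1910e+04
Then remove 1.0000e-04 M of B.
Step 2:
                   B          C          L
  init    9.8022e-05    0.04096    0.04013
  Δ       9.9756e-05 -4.9878e-05 -4.9878e-05
  eq      1.9778e-04    0.04091    0.04008
  solve Keq expr → x = -4.9878e-05; check Q = 4.1910e+04
Then remove 1.0000e-04 M of B.
Step 3:
                   B          C          L
  init    9.7778e-05    0.04091    0.04008
  Δ       9.9756e-05 -4.9878e-05 -4.9878e-05
  eq      1.9753e-04    0.04086    0.04003
  solve Keq expr → x = -4.9878e-05; check Q = 4.1910e+04

Direction: reverse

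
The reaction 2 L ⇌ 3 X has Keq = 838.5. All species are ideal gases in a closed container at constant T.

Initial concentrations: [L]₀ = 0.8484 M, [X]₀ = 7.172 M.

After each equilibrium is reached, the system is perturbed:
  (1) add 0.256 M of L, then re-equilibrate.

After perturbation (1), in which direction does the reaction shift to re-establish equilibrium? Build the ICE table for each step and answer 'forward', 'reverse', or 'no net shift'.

Direction: forward

Q₀ = 512.5 vs Keq = 838.5 ⇒ Q<K, forward
Step 1:
                    L           X
  Initial      0.8484       7.172
  Change       -0.153      0.2295
  Equil        0.6954       7.402
  solve Keq expr → x = 0.0765; check Q = 838.5
Then add 0.256 M of L.
Step 2:
                    L           X
  Initial      0.9514       7.402
  Change      -0.2109      0.3164
  Equil        0.7405       7.718
  solve Keq expr → x = 0.1055; check Q = 838.5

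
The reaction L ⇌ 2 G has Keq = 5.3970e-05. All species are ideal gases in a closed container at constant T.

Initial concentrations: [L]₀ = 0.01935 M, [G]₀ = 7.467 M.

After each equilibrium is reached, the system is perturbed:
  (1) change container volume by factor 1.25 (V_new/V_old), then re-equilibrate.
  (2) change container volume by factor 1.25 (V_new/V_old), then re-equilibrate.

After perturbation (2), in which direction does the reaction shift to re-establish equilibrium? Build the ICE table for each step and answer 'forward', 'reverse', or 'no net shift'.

Q₀ = 2881 vs Keq = 5.3970e-05 ⇒ Q>K, reverse
Step 1:
                    L           G
  Initial     0.01935       7.467
  Change        3.726      -7.453
  Equil         3.746     0.01422
  solve Keq expr → x = -3.726; check Q = 5.3970e-05
Then change container volume by factor 1.25 (V_new/V_old).
Step 2:
                    L           G
  Initial       2.997     0.01137
  Change  -6.7058e-04    0.001341
  Equil         2.996     0.01272
  solve Keq expr → x = 6.7058e-04; check Q = 5.3970e-05
Then change container volume by factor 1.25 (V_new/V_old).
Step 3:
                    L           G
  Initial       2.397     0.01017
  Change  -5.9964e-04    0.001199
  Equil         2.396     0.01137
  solve Keq expr → x = 5.9964e-04; check Q = 5.3970e-05

Direction: forward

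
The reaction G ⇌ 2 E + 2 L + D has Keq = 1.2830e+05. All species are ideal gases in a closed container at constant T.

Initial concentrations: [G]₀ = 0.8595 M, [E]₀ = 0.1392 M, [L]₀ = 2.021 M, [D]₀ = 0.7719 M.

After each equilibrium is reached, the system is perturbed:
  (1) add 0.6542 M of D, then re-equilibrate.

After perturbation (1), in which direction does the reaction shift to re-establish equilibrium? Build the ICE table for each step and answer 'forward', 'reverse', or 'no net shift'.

Q₀ = 0.07108 vs Keq = 1.2830e+05 ⇒ Q<K, forward
Step 1:
                    G           E           L           D
  Initial      0.8595      0.1392       2.021      0.7719
  Change      -0.8589       1.718       1.718      0.8589
  Equil    6.1269e-04       1.857       3.739       1.631
  solve Keq expr → x = 0.8589; check Q = 1.2830e+05
Then add 0.6542 M of D.
Step 2:
                    G           E           L           D
  Initial  6.1269e-04       1.857       3.739       2.285
  Change   2.4501e-04 -4.9003e-04 -4.9003e-04 -2.4501e-04
  Equil    8.5771e-04       1.856       3.738       2.285
  solve Keq expr → x = -2.4501e-04; check Q = 1.2830e+05

Direction: reverse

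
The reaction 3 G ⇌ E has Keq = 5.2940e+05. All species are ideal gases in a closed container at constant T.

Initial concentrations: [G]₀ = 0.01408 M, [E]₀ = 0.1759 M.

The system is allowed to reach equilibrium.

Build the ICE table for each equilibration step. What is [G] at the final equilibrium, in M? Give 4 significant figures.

[G]_eq = 0.006957 M

Q₀ = 6.3017e+04 vs Keq = 5.2940e+05 ⇒ Q<K, forward
Step 1:
                  G         E
  init      0.01408    0.1759
  Δ       -0.007123  0.002374
  eq       0.006957    0.1783
  solve Keq expr → x = 0.002374; check Q = 5.2940e+05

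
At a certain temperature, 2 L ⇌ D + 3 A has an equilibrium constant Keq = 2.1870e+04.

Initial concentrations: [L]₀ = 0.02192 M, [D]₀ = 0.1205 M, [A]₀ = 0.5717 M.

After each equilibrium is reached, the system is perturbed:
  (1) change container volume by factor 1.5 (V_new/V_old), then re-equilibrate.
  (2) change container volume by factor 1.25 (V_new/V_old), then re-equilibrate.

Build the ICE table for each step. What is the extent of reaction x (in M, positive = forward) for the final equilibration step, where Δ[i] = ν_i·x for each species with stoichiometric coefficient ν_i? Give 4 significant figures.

Q₀ = 46.86 vs Keq = 2.1870e+04 ⇒ Q<K, forward
Step 1:
                  L         D         A
  I         0.02192    0.1205    0.5717
  C        -0.02077   0.01039   0.03116
  E        0.001145    0.1309    0.6029
  solve Keq expr → x = 0.01039; check Q = 2.1870e+04
Then change container volume by factor 1.5 (V_new/V_old).
Step 2:
                  L         D         A
  I       7.6341e-04   0.08726    0.4019
  C       -2.5338e-04 1.2669e-04 3.8007e-04
  E       5.1004e-04   0.08738    0.4023
  solve Keq expr → x = 1.2669e-04; check Q = 2.1870e+04
Then change container volume by factor 1.25 (V_new/V_old).
Step 3:
                  L         D         A
  I       4.0803e-04   0.06991    0.3218
  C       -8.1325e-05 4.0663e-05 1.2199e-04
  E       3.2670e-04   0.06995     0.322
  solve Keq expr → x = 4.0663e-05; check Q = 2.1870e+04

x = 4.0663e-05 M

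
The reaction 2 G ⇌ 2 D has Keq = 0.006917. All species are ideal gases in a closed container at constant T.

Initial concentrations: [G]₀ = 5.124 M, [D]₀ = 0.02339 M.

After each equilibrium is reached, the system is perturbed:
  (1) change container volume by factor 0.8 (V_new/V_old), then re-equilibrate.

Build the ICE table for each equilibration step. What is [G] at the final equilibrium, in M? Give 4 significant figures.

[G]_eq = 5.94 M

Q₀ = 2.0837e-05 vs Keq = 0.006917 ⇒ Q<K, forward
Step 1:
                   G          D
  I            5.124    0.02339
  C          -0.3718     0.3718
  E            4.752     0.3952
  solve Keq expr → x = 0.1859; check Q = 0.006917
Then change container volume by factor 0.8 (V_new/V_old).
Step 2:
                   G          D
  I             5.94      0.494
  C                0          0
  E             5.94      0.494
  solve Keq expr → x = 0; check Q = 0.006917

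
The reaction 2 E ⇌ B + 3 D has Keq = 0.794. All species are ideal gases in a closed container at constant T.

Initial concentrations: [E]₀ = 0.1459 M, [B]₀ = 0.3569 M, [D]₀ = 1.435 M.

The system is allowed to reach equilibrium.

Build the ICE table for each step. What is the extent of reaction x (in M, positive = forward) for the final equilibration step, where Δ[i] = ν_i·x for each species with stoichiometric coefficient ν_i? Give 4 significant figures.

Q₀ = 49.54 vs Keq = 0.794 ⇒ Q>K, reverse
Step 1:
                  E         B         D
  I          0.1459    0.3569     1.435
  C          0.3196   -0.1598   -0.4794
  E          0.4655    0.1971    0.9556
  solve Keq expr → x = -0.1598; check Q = 0.794

x = -0.1598 M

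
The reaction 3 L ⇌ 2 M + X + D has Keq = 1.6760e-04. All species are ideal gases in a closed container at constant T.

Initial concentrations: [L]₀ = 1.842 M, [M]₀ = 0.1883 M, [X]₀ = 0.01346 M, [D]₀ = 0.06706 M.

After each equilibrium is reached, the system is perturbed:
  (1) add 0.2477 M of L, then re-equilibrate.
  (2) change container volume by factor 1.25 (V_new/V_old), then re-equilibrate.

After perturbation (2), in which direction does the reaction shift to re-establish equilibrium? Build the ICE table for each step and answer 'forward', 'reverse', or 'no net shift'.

Direction: forward

Q₀ = 5.1208e-06 vs Keq = 1.6760e-04 ⇒ Q<K, forward
Step 1:
                    L           M           X           D
  init          1.842      0.1883     0.01346     0.06706
  Δ           -0.1694       0.113     0.05648     0.05648
  eq            1.673      0.3013     0.06994      0.1235
  solve Keq expr → x = 0.05648; check Q = 1.6760e-04
Then add 0.2477 M of L.
Step 2:
                    L           M           X           D
  init           1.92      0.3013     0.06994      0.1235
  Δ          -0.03219     0.02146     0.01073     0.01073
  eq            1.888      0.3227     0.08067      0.1343
  solve Keq expr → x = 0.01073; check Q = 1.6760e-04
Then change container volume by factor 1.25 (V_new/V_old).
Step 3:
                    L           M           X           D
  init           1.51      0.2582     0.06454      0.1074
  Δ           -0.0148    0.009868    0.004934    0.004934
  eq            1.496       0.268     0.06947      0.1123
  solve Keq expr → x = 0.004934; check Q = 1.6760e-04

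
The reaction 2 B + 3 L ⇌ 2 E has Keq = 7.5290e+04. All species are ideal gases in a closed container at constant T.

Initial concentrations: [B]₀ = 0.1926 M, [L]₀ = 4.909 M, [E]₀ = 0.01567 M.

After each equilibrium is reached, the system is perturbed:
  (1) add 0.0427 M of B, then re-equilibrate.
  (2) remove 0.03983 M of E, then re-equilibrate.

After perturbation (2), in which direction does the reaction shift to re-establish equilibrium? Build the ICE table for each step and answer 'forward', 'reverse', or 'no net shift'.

Q₀ = 5.5956e-05 vs Keq = 7.5290e+04 ⇒ Q<K, forward
Step 1:
                    B           L           E
  Initial      0.1926       4.909     0.01567
  Change      -0.1925     -0.2888      0.1925
  Equil    7.6402e-05        4.62      0.2082
  solve Keq expr → x = 0.09626; check Q = 7.5290e+04
Then add 0.0427 M of B.
Step 2:
                    B           L           E
  Initial     0.04278        4.62      0.2082
  Change     -0.04268    -0.06402     0.04268
  Equil    9.4013e-05       4.556      0.2509
  solve Keq expr → x = 0.02134; check Q = 7.5290e+04
Then remove 0.03983 M of E.
Step 3:
                    B           L           E
  Initial  9.4013e-05       4.556       0.211
  Change  -1.4920e-05 -2.2379e-05  1.4920e-05
  Equil    7.9093e-05       4.556      0.2111
  solve Keq expr → x = 7.4598e-06; check Q = 7.5290e+04

Direction: forward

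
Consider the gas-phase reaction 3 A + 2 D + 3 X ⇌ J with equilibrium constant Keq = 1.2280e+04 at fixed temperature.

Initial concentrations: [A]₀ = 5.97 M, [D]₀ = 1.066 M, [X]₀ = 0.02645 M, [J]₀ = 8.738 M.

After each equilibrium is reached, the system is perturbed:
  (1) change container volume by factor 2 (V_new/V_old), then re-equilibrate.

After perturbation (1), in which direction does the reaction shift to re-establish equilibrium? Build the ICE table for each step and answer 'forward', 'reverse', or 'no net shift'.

Q₀ = 1953 vs Keq = 1.2280e+04 ⇒ Q<K, forward
Step 1:
                  A         D         X         J
  Initial      5.97     1.066   0.02645     8.738
  Change   -0.01202 -0.008011  -0.01202  0.004005
  Equil       5.958     1.058   0.01443     8.742
  solve Keq expr → x = 0.004005; check Q = 1.2280e+04
Then change container volume by factor 2 (V_new/V_old).
Step 2:
                  A         D         X         J
  Initial     2.979     0.529  0.007217     4.371
  Change    0.02797   0.01865   0.02797 -0.009323
  Equil       3.007    0.5476   0.03519     4.362
  solve Keq expr → x = -0.009323; check Q = 1.2280e+04

Direction: reverse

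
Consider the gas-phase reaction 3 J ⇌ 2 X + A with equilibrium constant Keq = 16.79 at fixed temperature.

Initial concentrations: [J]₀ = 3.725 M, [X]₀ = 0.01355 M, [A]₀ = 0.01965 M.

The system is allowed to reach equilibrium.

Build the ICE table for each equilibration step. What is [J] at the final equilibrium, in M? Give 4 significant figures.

[J]_eq = 0.6436 M

Q₀ = 6.9801e-08 vs Keq = 16.79 ⇒ Q<K, forward
Step 1:
                   J          X          A
  I            3.725    0.01355    0.01965
  C           -3.081      2.054      1.027
  E           0.6436      2.068      1.047
  solve Keq expr → x = 1.027; check Q = 16.79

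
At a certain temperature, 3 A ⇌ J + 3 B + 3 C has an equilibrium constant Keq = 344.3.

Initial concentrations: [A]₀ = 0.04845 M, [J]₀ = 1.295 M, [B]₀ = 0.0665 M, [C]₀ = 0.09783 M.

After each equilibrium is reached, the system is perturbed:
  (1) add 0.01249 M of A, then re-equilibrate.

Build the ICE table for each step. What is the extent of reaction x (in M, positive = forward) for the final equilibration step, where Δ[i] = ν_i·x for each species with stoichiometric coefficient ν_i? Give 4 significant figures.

Q₀ = 0.003135 vs Keq = 344.3 ⇒ Q<K, forward
Step 1:
                   A          J          B          C
  Initial    0.04845      1.295     0.0665    0.09783
  Change    -0.04593    0.01531    0.04593    0.04593
  Equil     0.002523       1.31     0.1124     0.1438
  solve Keq expr → x = 0.01531; check Q = 344.3
Then add 0.01249 M of A.
Step 2:
                   A          J          B          C
  Initial    0.01501       1.31     0.1124     0.1438
  Change    -0.01199   0.003995    0.01199    0.01199
  Equil     0.003028      1.314     0.1244     0.1557
  solve Keq expr → x = 0.003995; check Q = 344.3

x = 0.003995 M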